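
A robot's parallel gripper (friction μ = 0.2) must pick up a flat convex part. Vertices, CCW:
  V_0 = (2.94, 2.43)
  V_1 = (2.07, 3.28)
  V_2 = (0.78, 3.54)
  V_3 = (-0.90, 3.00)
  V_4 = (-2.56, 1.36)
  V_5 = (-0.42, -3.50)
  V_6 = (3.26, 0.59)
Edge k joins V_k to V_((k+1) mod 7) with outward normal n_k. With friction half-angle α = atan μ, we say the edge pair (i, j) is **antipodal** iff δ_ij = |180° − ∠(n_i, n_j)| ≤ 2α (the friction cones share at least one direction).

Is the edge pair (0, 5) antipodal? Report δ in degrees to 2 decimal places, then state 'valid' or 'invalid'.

δ = 92.35°, invalid

α = atan 0.2 = 11.31°;  2α = 22.62°
edge 0: e_0 = (-0.87, +0.85);  n_0 = (+0.6988, +0.7153)
edge 5: e_5 = (+3.68, +4.09);  n_5 = (+0.7434, -0.6689)
∠(n_0, n_5) = 87.65°
δ = |180° − 87.65°| = 92.35°
92.35° > 2α = 22.62°  →  invalid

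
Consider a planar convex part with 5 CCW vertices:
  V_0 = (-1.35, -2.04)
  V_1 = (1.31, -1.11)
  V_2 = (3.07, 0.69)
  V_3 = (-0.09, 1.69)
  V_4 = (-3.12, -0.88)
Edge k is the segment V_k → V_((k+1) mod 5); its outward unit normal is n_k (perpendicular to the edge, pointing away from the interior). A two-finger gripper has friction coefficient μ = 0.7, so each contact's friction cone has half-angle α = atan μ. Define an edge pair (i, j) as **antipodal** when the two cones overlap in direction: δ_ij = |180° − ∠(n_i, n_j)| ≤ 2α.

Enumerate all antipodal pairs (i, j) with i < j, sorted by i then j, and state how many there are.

count = 5; pairs: (0,2), (0,3), (1,2), (1,3), (2,4)

α = atan 0.7 = 34.99°;  2α = 69.98°
n_0 = (+0.3300, -0.9440)
n_1 = (+0.7150, -0.6991)
n_2 = (+0.3017, +0.9534)
n_3 = (-0.6468, +0.7626)
n_4 = (-0.5481, -0.8364)
  (0,1): δ = 153.63°  ·
  (0,2): δ = 36.83°  ✓
  (0,3): δ = 21.03°  ✓
  (0,4): δ = 127.49°  ·
  (1,2): δ = 63.20°  ✓
  (1,3): δ = 5.34°  ✓
  (1,4): δ = 101.12°  ·
  (2,3): δ = 122.14°  ·
  (2,4): δ = 15.68°  ✓
  (3,4): δ = 73.54°  ·
antipodal pairs: 5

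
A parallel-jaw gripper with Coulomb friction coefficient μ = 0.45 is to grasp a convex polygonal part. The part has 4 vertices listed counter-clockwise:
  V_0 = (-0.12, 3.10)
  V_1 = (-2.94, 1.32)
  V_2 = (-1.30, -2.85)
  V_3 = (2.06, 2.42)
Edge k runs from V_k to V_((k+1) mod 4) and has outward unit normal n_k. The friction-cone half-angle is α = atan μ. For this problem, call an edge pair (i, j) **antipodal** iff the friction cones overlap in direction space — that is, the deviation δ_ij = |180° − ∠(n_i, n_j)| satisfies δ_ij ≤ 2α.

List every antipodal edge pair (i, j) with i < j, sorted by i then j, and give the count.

α = atan 0.45 = 24.23°;  2α = 48.46°
n_0 = (-0.5338, +0.8456)
n_1 = (-0.9306, -0.3660)
n_2 = (+0.8432, -0.5376)
n_3 = (+0.2978, +0.9546)
  (0,1): δ = 100.79°  ·
  (0,2): δ = 25.22°  ✓
  (0,3): δ = 130.42°  ·
  (1,2): δ = 53.99°  ·
  (1,3): δ = 51.21°  ·
  (2,3): δ = 74.80°  ·
antipodal pairs: 1

count = 1; pairs: (0,2)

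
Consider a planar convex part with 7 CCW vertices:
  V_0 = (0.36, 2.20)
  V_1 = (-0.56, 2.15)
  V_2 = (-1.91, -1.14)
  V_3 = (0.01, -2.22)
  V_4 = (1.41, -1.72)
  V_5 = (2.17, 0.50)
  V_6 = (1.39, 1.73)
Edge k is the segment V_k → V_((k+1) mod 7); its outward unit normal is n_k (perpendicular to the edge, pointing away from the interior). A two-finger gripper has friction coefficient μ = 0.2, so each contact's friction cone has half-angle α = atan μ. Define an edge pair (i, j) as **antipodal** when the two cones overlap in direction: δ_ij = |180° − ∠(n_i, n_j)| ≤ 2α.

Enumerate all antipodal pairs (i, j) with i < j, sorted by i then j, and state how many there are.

count = 3; pairs: (0,3), (1,4), (2,6)

α = atan 0.2 = 11.31°;  2α = 22.62°
n_0 = (-0.0543, +0.9985)
n_1 = (-0.9251, +0.3796)
n_2 = (-0.4903, -0.8716)
n_3 = (+0.3363, -0.9417)
n_4 = (+0.9461, -0.3239)
n_5 = (+0.8445, +0.5355)
n_6 = (+0.4151, +0.9098)
  (0,1): δ = 115.42°  ·
  (0,2): δ = 32.47°  ·
  (0,3): δ = 16.54°  ✓
  (0,4): δ = 67.99°  ·
  (0,5): δ = 119.27°  ·
  (0,6): δ = 152.36°  ·
  (1,2): δ = 97.05°  ·
  (1,3): δ = 48.04°  ·
  (1,4): δ = 3.41°  ✓
  (1,5): δ = 54.69°  ·
  (1,6): δ = 87.78°  ·
  (2,3): δ = 130.99°  ·
  (2,4): δ = 79.54°  ·
  (2,5): δ = 28.26°  ·
  (2,6): δ = 4.83°  ✓
  (3,4): δ = 128.55°  ·
  (3,5): δ = 77.27°  ·
  (3,6): δ = 44.18°  ·
  (4,5): δ = 128.72°  ·
  (4,6): δ = 95.63°  ·
  (5,6): δ = 146.91°  ·
antipodal pairs: 3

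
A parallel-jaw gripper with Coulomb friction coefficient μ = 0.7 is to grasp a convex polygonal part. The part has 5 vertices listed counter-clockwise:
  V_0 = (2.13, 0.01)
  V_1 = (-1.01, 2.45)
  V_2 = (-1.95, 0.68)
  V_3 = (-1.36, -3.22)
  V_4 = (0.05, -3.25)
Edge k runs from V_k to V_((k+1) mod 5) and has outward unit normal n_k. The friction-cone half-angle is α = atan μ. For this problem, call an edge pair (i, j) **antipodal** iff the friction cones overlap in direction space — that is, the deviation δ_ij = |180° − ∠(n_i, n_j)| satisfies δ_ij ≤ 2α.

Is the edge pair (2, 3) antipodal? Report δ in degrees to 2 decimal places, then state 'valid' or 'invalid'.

α = atan 0.7 = 34.99°;  2α = 69.98°
edge 2: e_2 = (+0.59, -3.90);  n_2 = (-0.9887, -0.1496)
edge 3: e_3 = (+1.41, -0.03);  n_3 = (-0.0213, -0.9998)
∠(n_2, n_3) = 80.18°
δ = |180° − 80.18°| = 99.82°
99.82° > 2α = 69.98°  →  invalid

δ = 99.82°, invalid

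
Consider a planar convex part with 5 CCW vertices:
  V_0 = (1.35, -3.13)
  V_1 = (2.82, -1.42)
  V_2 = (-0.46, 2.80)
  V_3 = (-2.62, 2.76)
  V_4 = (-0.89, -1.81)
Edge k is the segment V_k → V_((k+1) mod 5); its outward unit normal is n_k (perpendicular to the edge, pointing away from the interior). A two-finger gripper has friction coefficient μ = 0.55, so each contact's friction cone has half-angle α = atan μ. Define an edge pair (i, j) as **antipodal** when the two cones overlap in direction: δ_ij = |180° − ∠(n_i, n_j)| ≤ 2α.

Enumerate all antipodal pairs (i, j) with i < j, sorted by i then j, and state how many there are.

count = 4; pairs: (0,2), (1,3), (1,4), (2,4)

α = atan 0.55 = 28.81°;  2α = 57.62°
n_0 = (+0.7583, -0.6519)
n_1 = (+0.7896, +0.6137)
n_2 = (-0.0185, +0.9998)
n_3 = (-0.9352, -0.3540)
n_4 = (-0.5077, -0.8615)
  (0,1): δ = 101.46°  ·
  (0,2): δ = 48.26°  ✓
  (0,3): δ = 61.42°  ·
  (0,4): δ = 100.17°  ·
  (1,2): δ = 126.80°  ·
  (1,3): δ = 17.12°  ✓
  (1,4): δ = 21.63°  ✓
  (2,3): δ = 70.33°  ·
  (2,4): δ = 31.57°  ✓
  (3,4): δ = 141.24°  ·
antipodal pairs: 4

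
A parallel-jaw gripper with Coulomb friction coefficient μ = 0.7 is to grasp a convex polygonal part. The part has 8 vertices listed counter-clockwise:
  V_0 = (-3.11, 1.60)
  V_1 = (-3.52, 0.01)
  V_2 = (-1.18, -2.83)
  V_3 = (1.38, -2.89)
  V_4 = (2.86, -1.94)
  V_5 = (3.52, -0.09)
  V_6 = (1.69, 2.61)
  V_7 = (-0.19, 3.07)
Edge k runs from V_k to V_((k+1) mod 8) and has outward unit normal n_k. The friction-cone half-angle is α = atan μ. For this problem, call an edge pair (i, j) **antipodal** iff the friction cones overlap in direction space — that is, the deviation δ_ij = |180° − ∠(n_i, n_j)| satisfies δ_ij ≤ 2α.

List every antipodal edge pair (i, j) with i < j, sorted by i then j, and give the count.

α = atan 0.7 = 34.99°;  2α = 69.98°
n_0 = (-0.9683, +0.2497)
n_1 = (-0.7718, -0.6359)
n_2 = (-0.0234, -0.9997)
n_3 = (+0.5402, -0.8415)
n_4 = (+0.9419, -0.3360)
n_5 = (+0.8278, +0.5611)
n_6 = (+0.2377, +0.9713)
n_7 = (-0.4497, +0.8932)
  (0,1): δ = 126.05°  ·
  (0,2): δ = 76.88°  ·
  (0,3): δ = 42.84°  ✓
  (0,4): δ = 5.17°  ✓
  (0,5): δ = 48.59°  ✓
  (0,6): δ = 90.71°  ·
  (0,7): δ = 131.18°  ·
  (1,2): δ = 130.83°  ·
  (1,3): δ = 96.79°  ·
  (1,4): δ = 59.12°  ✓
  (1,5): δ = 5.36°  ✓
  (1,6): δ = 36.76°  ✓
  (1,7): δ = 77.24°  ·
  (2,3): δ = 145.96°  ·
  (2,4): δ = 108.29°  ·
  (2,5): δ = 54.53°  ✓
  (2,6): δ = 12.41°  ✓
  (2,7): δ = 28.06°  ✓
  (3,4): δ = 142.33°  ·
  (3,5): δ = 88.57°  ·
  (3,6): δ = 46.45°  ✓
  (3,7): δ = 5.97°  ✓
  (4,5): δ = 126.24°  ·
  (4,6): δ = 84.11°  ·
  (4,7): δ = 43.64°  ✓
  (5,6): δ = 137.88°  ·
  (5,7): δ = 97.41°  ·
  (6,7): δ = 139.53°  ·
antipodal pairs: 12

count = 12; pairs: (0,3), (0,4), (0,5), (1,4), (1,5), (1,6), (2,5), (2,6), (2,7), (3,6), (3,7), (4,7)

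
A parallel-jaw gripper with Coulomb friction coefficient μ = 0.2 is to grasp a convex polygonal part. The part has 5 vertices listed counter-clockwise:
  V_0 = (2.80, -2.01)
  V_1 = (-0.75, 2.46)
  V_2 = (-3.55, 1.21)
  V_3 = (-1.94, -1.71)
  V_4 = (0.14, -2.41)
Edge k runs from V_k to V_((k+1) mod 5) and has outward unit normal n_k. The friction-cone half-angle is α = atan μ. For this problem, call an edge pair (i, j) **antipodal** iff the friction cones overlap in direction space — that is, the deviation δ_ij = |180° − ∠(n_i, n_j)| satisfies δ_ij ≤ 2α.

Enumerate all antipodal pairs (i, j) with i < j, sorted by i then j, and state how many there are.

count = 2; pairs: (0,2), (1,4)

α = atan 0.2 = 11.31°;  2α = 22.62°
n_0 = (+0.7831, +0.6219)
n_1 = (-0.4077, +0.9131)
n_2 = (-0.8757, -0.4828)
n_3 = (-0.3190, -0.9478)
n_4 = (+0.1487, -0.9889)
  (0,1): δ = 104.40°  ·
  (0,2): δ = 9.59°  ✓
  (0,3): δ = 32.94°  ·
  (0,4): δ = 60.10°  ·
  (1,2): δ = 85.19°  ·
  (1,3): δ = 42.66°  ·
  (1,4): δ = 15.51°  ✓
  (2,3): δ = 137.47°  ·
  (2,4): δ = 110.32°  ·
  (3,4): δ = 152.85°  ·
antipodal pairs: 2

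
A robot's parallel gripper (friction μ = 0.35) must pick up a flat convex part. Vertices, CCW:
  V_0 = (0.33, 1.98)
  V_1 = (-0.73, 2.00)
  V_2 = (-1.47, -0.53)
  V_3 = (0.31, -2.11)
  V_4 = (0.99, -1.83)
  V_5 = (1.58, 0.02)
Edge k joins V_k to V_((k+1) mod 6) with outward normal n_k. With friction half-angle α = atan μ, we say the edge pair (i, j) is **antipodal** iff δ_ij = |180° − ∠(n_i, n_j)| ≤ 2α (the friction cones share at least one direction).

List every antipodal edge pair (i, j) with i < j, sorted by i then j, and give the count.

α = atan 0.35 = 19.29°;  2α = 38.58°
n_0 = (+0.0189, +0.9998)
n_1 = (-0.9598, +0.2807)
n_2 = (-0.6638, -0.7479)
n_3 = (+0.3807, -0.9247)
n_4 = (+0.9527, -0.3038)
n_5 = (+0.8431, +0.5377)
  (0,1): δ = 105.22°  ·
  (0,2): δ = 40.51°  ·
  (0,3): δ = 23.46°  ✓
  (0,4): δ = 73.39°  ·
  (0,5): δ = 123.61°  ·
  (1,2): δ = 115.29°  ·
  (1,3): δ = 51.32°  ·
  (1,4): δ = 1.38°  ✓
  (1,5): δ = 48.83°  ·
  (2,3): δ = 116.03°  ·
  (2,4): δ = 66.09°  ·
  (2,5): δ = 15.88°  ✓
  (3,4): δ = 130.07°  ·
  (3,5): δ = 79.85°  ·
  (4,5): δ = 129.78°  ·
antipodal pairs: 3

count = 3; pairs: (0,3), (1,4), (2,5)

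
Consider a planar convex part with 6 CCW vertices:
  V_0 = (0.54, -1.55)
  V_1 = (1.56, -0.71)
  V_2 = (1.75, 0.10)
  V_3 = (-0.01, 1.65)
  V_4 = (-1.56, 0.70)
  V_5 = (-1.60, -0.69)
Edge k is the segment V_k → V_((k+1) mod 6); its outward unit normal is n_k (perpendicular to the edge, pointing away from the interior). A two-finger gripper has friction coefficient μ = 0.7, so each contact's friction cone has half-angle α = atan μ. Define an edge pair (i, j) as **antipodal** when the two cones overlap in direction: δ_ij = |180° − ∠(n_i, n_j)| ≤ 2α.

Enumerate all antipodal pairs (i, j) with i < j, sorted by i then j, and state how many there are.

α = atan 0.7 = 34.99°;  2α = 69.98°
n_0 = (+0.6357, -0.7719)
n_1 = (+0.9736, -0.2284)
n_2 = (+0.6609, +0.7505)
n_3 = (-0.5226, +0.8526)
n_4 = (-0.9996, +0.0288)
n_5 = (-0.3729, -0.9279)
  (0,1): δ = 142.67°  ·
  (0,2): δ = 80.84°  ·
  (0,3): δ = 7.97°  ✓
  (0,4): δ = 48.88°  ✓
  (0,5): δ = 118.63°  ·
  (1,2): δ = 118.17°  ·
  (1,3): δ = 45.29°  ✓
  (1,4): δ = 11.55°  ✓
  (1,5): δ = 81.31°  ·
  (2,3): δ = 107.13°  ·
  (2,4): δ = 50.28°  ✓
  (2,5): δ = 19.48°  ✓
  (3,4): δ = 123.15°  ·
  (3,5): δ = 53.40°  ✓
  (4,5): δ = 110.25°  ·
antipodal pairs: 7

count = 7; pairs: (0,3), (0,4), (1,3), (1,4), (2,4), (2,5), (3,5)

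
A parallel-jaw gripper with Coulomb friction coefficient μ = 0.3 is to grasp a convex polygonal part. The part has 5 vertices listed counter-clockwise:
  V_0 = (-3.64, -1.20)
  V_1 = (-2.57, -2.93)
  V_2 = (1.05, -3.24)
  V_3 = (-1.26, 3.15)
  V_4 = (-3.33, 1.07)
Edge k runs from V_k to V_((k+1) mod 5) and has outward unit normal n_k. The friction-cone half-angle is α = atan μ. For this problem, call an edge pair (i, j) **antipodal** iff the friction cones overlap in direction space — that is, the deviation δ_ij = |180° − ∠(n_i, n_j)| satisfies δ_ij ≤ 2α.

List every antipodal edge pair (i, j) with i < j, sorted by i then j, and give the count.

count = 2; pairs: (0,2), (2,4)

α = atan 0.3 = 16.70°;  2α = 33.40°
n_0 = (-0.8505, -0.5260)
n_1 = (-0.0853, -0.9964)
n_2 = (+0.9404, +0.3400)
n_3 = (-0.7088, +0.7054)
n_4 = (-0.9908, +0.1353)
  (0,1): δ = 126.63°  ·
  (0,2): δ = 11.86°  ✓
  (0,3): δ = 103.40°  ·
  (0,4): δ = 140.49°  ·
  (1,2): δ = 65.23°  ·
  (1,3): δ = 50.03°  ·
  (1,4): δ = 87.12°  ·
  (2,3): δ = 64.74°  ·
  (2,4): δ = 27.65°  ✓
  (3,4): δ = 142.91°  ·
antipodal pairs: 2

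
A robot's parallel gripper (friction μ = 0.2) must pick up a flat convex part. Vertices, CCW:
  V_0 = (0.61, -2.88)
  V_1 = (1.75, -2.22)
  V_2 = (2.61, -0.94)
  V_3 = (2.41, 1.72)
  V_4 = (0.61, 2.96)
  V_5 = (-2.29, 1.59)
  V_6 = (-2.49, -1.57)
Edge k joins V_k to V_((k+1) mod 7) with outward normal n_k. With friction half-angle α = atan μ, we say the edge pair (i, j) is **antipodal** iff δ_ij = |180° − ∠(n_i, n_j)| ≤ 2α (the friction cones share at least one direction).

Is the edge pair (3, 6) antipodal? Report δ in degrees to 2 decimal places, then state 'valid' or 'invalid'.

δ = 11.65°, valid

α = atan 0.2 = 11.31°;  2α = 22.62°
edge 3: e_3 = (-1.80, +1.24);  n_3 = (+0.5673, +0.8235)
edge 6: e_6 = (+3.10, -1.31);  n_6 = (-0.3893, -0.9211)
∠(n_3, n_6) = 168.35°
δ = |180° − 168.35°| = 11.65°
11.65° ≤ 2α = 22.62°  →  valid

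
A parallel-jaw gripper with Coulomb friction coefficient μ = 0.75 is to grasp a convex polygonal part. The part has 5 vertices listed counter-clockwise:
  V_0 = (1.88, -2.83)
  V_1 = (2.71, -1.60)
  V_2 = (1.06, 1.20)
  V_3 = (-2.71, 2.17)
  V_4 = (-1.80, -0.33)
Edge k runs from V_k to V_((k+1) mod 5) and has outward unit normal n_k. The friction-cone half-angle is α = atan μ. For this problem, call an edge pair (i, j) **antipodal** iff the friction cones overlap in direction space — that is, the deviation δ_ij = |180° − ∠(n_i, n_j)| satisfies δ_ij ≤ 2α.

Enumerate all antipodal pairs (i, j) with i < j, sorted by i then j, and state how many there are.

count = 6; pairs: (0,2), (0,3), (1,3), (1,4), (2,3), (2,4)

α = atan 0.75 = 36.87°;  2α = 73.74°
n_0 = (+0.8289, -0.5594)
n_1 = (+0.8615, +0.5077)
n_2 = (+0.2492, +0.9685)
n_3 = (-0.9397, -0.3420)
n_4 = (-0.5619, -0.8272)
  (0,1): δ = 115.48°  ·
  (0,2): δ = 70.42°  ✓
  (0,3): δ = 54.01°  ✓
  (0,4): δ = 89.82°  ·
  (1,2): δ = 134.94°  ·
  (1,3): δ = 10.51°  ✓
  (1,4): δ = 25.30°  ✓
  (2,3): δ = 55.57°  ✓
  (2,4): δ = 19.76°  ✓
  (3,4): δ = 144.19°  ·
antipodal pairs: 6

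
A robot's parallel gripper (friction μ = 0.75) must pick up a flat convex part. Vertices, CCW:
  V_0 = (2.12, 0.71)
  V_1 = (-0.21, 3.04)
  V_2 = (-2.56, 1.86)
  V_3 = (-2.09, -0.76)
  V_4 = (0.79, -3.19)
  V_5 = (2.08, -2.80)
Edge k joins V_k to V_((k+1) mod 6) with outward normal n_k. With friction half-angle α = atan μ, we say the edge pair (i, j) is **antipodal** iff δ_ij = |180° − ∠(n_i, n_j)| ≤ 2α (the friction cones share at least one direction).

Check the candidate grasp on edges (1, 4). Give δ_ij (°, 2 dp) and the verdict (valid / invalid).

δ = 9.84°, valid

α = atan 0.75 = 36.87°;  2α = 73.74°
edge 1: e_1 = (-2.35, -1.18);  n_1 = (-0.4487, +0.8937)
edge 4: e_4 = (+1.29, +0.39);  n_4 = (+0.2894, -0.9572)
∠(n_1, n_4) = 170.16°
δ = |180° − 170.16°| = 9.84°
9.84° ≤ 2α = 73.74°  →  valid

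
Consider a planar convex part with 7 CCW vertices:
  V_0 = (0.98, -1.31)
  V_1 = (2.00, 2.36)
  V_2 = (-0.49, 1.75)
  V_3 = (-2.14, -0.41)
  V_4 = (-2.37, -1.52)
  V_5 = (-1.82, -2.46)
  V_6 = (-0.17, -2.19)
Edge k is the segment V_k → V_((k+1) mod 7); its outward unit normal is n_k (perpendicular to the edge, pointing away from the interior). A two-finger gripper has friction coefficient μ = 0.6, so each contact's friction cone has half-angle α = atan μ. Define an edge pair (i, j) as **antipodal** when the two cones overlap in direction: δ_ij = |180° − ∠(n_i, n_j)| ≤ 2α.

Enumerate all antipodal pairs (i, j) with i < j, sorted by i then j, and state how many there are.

α = atan 0.6 = 30.96°;  2α = 61.93°
n_0 = (+0.9635, -0.2678)
n_1 = (-0.2379, +0.9713)
n_2 = (-0.7947, +0.6070)
n_3 = (-0.9792, +0.2029)
n_4 = (-0.8631, -0.5050)
n_5 = (+0.1615, -0.9869)
n_6 = (+0.6077, -0.7942)
  (0,1): δ = 60.70°  ✓
  (0,2): δ = 21.84°  ✓
  (0,3): δ = 3.83°  ✓
  (0,4): δ = 45.86°  ✓
  (0,5): δ = 114.83°  ·
  (0,6): δ = 142.96°  ·
  (1,2): δ = 141.14°  ·
  (1,3): δ = 115.47°  ·
  (1,4): δ = 73.43°  ·
  (1,5): δ = 4.47°  ✓
  (1,6): δ = 23.66°  ✓
  (2,3): δ = 154.33°  ·
  (2,4): δ = 112.29°  ·
  (2,5): δ = 43.33°  ✓
  (2,6): δ = 15.20°  ✓
  (3,4): δ = 137.96°  ·
  (3,5): δ = 69.00°  ·
  (3,6): δ = 40.87°  ✓
  (4,5): δ = 111.04°  ·
  (4,6): δ = 82.91°  ·
  (5,6): δ = 151.87°  ·
antipodal pairs: 9

count = 9; pairs: (0,1), (0,2), (0,3), (0,4), (1,5), (1,6), (2,5), (2,6), (3,6)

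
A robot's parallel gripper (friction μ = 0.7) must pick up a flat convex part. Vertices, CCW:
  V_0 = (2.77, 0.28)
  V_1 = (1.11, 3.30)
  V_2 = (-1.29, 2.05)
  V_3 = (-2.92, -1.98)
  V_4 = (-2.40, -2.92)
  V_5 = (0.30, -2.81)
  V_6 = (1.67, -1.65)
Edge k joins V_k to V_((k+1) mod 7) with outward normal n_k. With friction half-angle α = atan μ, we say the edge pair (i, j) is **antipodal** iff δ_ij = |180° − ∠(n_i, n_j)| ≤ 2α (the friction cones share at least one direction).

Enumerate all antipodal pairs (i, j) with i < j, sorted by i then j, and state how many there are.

α = atan 0.7 = 34.99°;  2α = 69.98°
n_0 = (+0.8763, +0.4817)
n_1 = (-0.4619, +0.8869)
n_2 = (-0.9270, +0.3750)
n_3 = (-0.8750, -0.4841)
n_4 = (+0.0407, -0.9992)
n_5 = (+0.6462, -0.7632)
n_6 = (+0.8688, -0.4952)
  (0,1): δ = 91.28°  ·
  (0,2): δ = 50.82°  ✓
  (0,3): δ = 0.15°  ✓
  (0,4): δ = 63.54°  ✓
  (0,5): δ = 101.46°  ·
  (0,6): δ = 121.52°  ·
  (1,2): δ = 139.53°  ·
  (1,3): δ = 88.56°  ·
  (1,4): δ = 25.18°  ✓
  (1,5): δ = 12.74°  ✓
  (1,6): δ = 32.81°  ✓
  (2,3): δ = 129.03°  ·
  (2,4): δ = 65.65°  ✓
  (2,5): δ = 27.72°  ✓
  (2,6): δ = 7.66°  ✓
  (3,4): δ = 116.62°  ·
  (3,5): δ = 78.70°  ·
  (3,6): δ = 58.63°  ✓
  (4,5): δ = 142.08°  ·
  (4,6): δ = 122.01°  ·
  (5,6): δ = 159.94°  ·
antipodal pairs: 10

count = 10; pairs: (0,2), (0,3), (0,4), (1,4), (1,5), (1,6), (2,4), (2,5), (2,6), (3,6)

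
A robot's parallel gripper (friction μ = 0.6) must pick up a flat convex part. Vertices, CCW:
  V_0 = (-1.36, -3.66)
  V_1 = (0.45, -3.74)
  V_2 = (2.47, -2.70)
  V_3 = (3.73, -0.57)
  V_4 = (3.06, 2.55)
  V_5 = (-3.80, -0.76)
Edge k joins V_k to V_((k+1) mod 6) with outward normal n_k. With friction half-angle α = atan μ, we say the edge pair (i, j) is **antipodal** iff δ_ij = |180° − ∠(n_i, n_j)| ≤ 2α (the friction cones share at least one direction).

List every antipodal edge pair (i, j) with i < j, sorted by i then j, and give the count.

count = 4; pairs: (0,4), (1,4), (2,4), (3,5)

α = atan 0.6 = 30.96°;  2α = 61.93°
n_0 = (-0.0442, -0.9990)
n_1 = (+0.4577, -0.8891)
n_2 = (+0.8607, -0.5091)
n_3 = (+0.9777, +0.2100)
n_4 = (-0.4346, +0.9006)
n_5 = (-0.7652, -0.6438)
  (0,1): δ = 150.23°  ·
  (0,2): δ = 118.08°  ·
  (0,3): δ = 75.35°  ·
  (0,4): δ = 28.29°  ✓
  (0,5): δ = 132.61°  ·
  (1,2): δ = 147.85°  ·
  (1,3): δ = 105.12°  ·
  (1,4): δ = 1.48°  ✓
  (1,5): δ = 102.83°  ·
  (2,3): δ = 137.27°  ·
  (2,4): δ = 33.64°  ✓
  (2,5): δ = 70.68°  ·
  (3,4): δ = 76.36°  ·
  (3,5): δ = 27.96°  ✓
  (4,5): δ = 75.68°  ·
antipodal pairs: 4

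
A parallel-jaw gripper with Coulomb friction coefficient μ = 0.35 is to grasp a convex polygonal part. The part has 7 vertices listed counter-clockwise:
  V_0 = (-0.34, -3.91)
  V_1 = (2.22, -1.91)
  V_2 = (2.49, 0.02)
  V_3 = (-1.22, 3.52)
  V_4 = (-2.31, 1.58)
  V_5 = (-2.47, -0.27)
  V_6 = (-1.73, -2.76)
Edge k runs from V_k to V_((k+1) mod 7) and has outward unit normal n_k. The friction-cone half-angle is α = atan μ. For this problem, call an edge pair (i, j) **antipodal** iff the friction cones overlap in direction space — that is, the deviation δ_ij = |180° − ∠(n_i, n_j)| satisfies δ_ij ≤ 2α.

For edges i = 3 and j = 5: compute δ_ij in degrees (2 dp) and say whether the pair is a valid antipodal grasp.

δ = 134.12°, invalid

α = atan 0.35 = 19.29°;  2α = 38.58°
edge 3: e_3 = (-1.09, -1.94);  n_3 = (-0.8718, +0.4898)
edge 5: e_5 = (+0.74, -2.49);  n_5 = (-0.9586, -0.2849)
∠(n_3, n_5) = 45.88°
δ = |180° − 45.88°| = 134.12°
134.12° > 2α = 38.58°  →  invalid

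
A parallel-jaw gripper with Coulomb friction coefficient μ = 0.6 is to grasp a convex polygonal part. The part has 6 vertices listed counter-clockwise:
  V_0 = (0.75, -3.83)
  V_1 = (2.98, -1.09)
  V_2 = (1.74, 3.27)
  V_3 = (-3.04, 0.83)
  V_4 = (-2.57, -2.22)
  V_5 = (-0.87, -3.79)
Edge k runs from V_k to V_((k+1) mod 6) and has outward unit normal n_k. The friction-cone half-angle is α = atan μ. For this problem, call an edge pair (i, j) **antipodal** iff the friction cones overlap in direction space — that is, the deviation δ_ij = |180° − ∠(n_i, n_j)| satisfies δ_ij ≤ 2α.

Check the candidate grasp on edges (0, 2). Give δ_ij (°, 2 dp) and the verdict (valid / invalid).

α = atan 0.6 = 30.96°;  2α = 61.93°
edge 0: e_0 = (+2.23, +2.74);  n_0 = (+0.7756, -0.6312)
edge 2: e_2 = (-4.78, -2.44);  n_2 = (-0.4547, +0.8907)
∠(n_0, n_2) = 156.18°
δ = |180° − 156.18°| = 23.82°
23.82° ≤ 2α = 61.93°  →  valid

δ = 23.82°, valid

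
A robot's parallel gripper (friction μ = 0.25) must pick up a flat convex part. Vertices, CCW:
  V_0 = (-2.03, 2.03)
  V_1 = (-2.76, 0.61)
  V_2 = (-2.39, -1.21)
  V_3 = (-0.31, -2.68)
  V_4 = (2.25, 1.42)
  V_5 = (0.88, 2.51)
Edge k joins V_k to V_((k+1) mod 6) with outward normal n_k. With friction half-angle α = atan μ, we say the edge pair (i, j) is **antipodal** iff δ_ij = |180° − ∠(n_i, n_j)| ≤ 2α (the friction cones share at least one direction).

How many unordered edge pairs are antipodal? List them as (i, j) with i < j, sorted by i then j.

count = 2; pairs: (0,3), (2,4)

α = atan 0.25 = 14.04°;  2α = 28.07°
n_0 = (-0.8894, +0.4572)
n_1 = (-0.9800, -0.1992)
n_2 = (-0.5771, -0.8166)
n_3 = (+0.8482, -0.5296)
n_4 = (+0.6226, +0.7825)
n_5 = (-0.1627, +0.9867)
  (0,1): δ = 141.30°  ·
  (0,2): δ = 98.04°  ·
  (0,3): δ = 4.77°  ✓
  (0,4): δ = 78.70°  ·
  (0,5): δ = 126.57°  ·
  (1,2): δ = 136.74°  ·
  (1,3): δ = 43.47°  ·
  (1,4): δ = 40.00°  ·
  (1,5): δ = 87.88°  ·
  (2,3): δ = 86.73°  ·
  (2,4): δ = 3.26°  ✓
  (2,5): δ = 44.62°  ·
  (3,4): δ = 96.53°  ·
  (3,5): δ = 48.65°  ·
  (4,5): δ = 132.13°  ·
antipodal pairs: 2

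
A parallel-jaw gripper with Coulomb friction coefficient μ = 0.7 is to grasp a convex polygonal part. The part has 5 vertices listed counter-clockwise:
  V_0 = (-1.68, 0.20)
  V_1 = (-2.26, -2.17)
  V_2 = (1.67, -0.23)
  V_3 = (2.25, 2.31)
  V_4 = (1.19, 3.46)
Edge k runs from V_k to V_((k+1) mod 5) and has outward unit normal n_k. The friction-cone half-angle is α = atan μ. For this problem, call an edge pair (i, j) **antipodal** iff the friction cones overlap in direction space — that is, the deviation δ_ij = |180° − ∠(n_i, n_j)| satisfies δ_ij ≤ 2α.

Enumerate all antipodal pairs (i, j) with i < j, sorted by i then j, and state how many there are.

count = 5; pairs: (0,1), (0,2), (0,3), (1,4), (2,4)

α = atan 0.7 = 34.99°;  2α = 69.98°
n_0 = (-0.9713, +0.2377)
n_1 = (+0.4426, -0.8967)
n_2 = (+0.9749, -0.2226)
n_3 = (+0.7353, +0.6777)
n_4 = (-0.7506, +0.6608)
  (0,1): δ = 49.98°  ✓
  (0,2): δ = 0.89°  ✓
  (0,3): δ = 56.42°  ✓
  (0,4): δ = 152.39°  ·
  (1,2): δ = 129.14°  ·
  (1,3): δ = 73.60°  ·
  (1,4): δ = 22.37°  ✓
  (2,3): δ = 124.47°  ·
  (2,4): δ = 28.50°  ✓
  (3,4): δ = 84.03°  ·
antipodal pairs: 5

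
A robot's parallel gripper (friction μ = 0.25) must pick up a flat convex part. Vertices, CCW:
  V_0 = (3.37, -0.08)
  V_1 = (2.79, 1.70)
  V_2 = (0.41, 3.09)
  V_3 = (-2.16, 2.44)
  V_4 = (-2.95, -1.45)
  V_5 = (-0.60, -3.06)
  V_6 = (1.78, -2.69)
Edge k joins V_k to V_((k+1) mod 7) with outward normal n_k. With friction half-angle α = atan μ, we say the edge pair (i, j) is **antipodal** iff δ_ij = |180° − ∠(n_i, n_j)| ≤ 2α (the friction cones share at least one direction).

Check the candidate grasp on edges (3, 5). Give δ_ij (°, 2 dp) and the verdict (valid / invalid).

α = atan 0.25 = 14.04°;  2α = 28.07°
edge 3: e_3 = (-0.79, -3.89);  n_3 = (-0.9800, +0.1990)
edge 5: e_5 = (+2.38, +0.37);  n_5 = (+0.1536, -0.9881)
∠(n_3, n_5) = 110.32°
δ = |180° − 110.32°| = 69.68°
69.68° > 2α = 28.07°  →  invalid

δ = 69.68°, invalid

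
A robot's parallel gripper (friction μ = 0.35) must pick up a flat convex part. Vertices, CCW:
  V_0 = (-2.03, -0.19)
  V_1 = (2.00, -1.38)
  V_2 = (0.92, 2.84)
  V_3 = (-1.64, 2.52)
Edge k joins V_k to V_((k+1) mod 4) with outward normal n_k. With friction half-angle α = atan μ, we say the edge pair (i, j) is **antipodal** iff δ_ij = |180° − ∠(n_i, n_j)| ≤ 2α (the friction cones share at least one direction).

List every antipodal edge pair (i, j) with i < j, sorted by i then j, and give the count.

α = atan 0.35 = 19.29°;  2α = 38.58°
n_0 = (-0.2832, -0.9591)
n_1 = (+0.9688, +0.2479)
n_2 = (-0.1240, +0.9923)
n_3 = (-0.9898, +0.1424)
  (0,1): δ = 59.19°  ·
  (0,2): δ = 23.58°  ✓
  (0,3): δ = 98.26°  ·
  (1,2): δ = 97.23°  ·
  (1,3): δ = 22.54°  ✓
  (2,3): δ = 105.31°  ·
antipodal pairs: 2

count = 2; pairs: (0,2), (1,3)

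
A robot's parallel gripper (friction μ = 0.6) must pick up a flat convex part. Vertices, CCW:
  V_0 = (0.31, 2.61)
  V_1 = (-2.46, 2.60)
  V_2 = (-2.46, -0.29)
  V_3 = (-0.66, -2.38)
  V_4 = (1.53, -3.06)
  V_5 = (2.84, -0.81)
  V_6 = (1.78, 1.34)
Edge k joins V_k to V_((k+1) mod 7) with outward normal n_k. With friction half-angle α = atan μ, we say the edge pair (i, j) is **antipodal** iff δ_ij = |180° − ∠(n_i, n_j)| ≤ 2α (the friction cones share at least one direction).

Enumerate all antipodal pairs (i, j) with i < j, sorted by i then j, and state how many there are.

α = atan 0.6 = 30.96°;  2α = 61.93°
n_0 = (-0.0036, +1.0000)
n_1 = (-1.0000, -0.0000)
n_2 = (-0.7577, -0.6526)
n_3 = (-0.2965, -0.9550)
n_4 = (+0.8642, -0.5032)
n_5 = (+0.8969, +0.4422)
n_6 = (+0.6538, +0.7567)
  (0,1): δ = 90.21°  ·
  (0,2): δ = 49.47°  ✓
  (0,3): δ = 17.46°  ✓
  (0,4): δ = 59.58°  ✓
  (0,5): δ = 116.04°  ·
  (0,6): δ = 138.97°  ·
  (1,2): δ = 139.26°  ·
  (1,3): δ = 107.25°  ·
  (1,4): δ = 30.21°  ✓
  (1,5): δ = 26.24°  ✓
  (1,6): δ = 49.17°  ✓
  (2,3): δ = 147.99°  ·
  (2,4): δ = 70.95°  ·
  (2,5): δ = 14.49°  ✓
  (2,6): δ = 8.44°  ✓
  (3,4): δ = 102.96°  ·
  (3,5): δ = 46.51°  ✓
  (3,6): δ = 23.58°  ✓
  (4,5): δ = 123.55°  ·
  (4,6): δ = 100.62°  ·
  (5,6): δ = 157.07°  ·
antipodal pairs: 10

count = 10; pairs: (0,2), (0,3), (0,4), (1,4), (1,5), (1,6), (2,5), (2,6), (3,5), (3,6)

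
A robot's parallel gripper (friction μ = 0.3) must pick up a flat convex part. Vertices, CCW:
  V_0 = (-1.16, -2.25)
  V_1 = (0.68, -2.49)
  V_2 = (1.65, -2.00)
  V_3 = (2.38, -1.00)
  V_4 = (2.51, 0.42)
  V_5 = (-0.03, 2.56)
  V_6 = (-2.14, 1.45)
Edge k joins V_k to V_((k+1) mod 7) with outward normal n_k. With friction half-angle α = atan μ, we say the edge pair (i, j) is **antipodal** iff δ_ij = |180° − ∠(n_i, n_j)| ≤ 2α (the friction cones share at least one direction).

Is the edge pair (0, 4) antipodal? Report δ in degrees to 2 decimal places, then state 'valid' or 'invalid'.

α = atan 0.3 = 16.70°;  2α = 33.40°
edge 0: e_0 = (+1.84, -0.24);  n_0 = (-0.1293, -0.9916)
edge 4: e_4 = (-2.54, +2.14);  n_4 = (+0.6443, +0.7648)
∠(n_0, n_4) = 147.32°
δ = |180° − 147.32°| = 32.68°
32.68° ≤ 2α = 33.40°  →  valid

δ = 32.68°, valid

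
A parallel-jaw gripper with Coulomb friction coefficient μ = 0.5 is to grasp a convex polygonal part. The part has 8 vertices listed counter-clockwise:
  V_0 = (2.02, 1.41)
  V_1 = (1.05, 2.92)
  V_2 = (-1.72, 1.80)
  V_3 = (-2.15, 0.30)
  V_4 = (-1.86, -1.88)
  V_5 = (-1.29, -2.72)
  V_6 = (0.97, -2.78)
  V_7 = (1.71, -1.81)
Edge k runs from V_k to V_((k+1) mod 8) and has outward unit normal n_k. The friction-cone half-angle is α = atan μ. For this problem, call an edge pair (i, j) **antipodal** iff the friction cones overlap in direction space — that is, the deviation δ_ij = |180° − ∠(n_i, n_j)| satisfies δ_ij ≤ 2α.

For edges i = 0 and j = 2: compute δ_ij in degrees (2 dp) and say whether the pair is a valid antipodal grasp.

δ = 48.71°, valid

α = atan 0.5 = 26.57°;  2α = 53.13°
edge 0: e_0 = (-0.97, +1.51);  n_0 = (+0.8414, +0.5405)
edge 2: e_2 = (-0.43, -1.50);  n_2 = (-0.9613, +0.2756)
∠(n_0, n_2) = 131.29°
δ = |180° − 131.29°| = 48.71°
48.71° ≤ 2α = 53.13°  →  valid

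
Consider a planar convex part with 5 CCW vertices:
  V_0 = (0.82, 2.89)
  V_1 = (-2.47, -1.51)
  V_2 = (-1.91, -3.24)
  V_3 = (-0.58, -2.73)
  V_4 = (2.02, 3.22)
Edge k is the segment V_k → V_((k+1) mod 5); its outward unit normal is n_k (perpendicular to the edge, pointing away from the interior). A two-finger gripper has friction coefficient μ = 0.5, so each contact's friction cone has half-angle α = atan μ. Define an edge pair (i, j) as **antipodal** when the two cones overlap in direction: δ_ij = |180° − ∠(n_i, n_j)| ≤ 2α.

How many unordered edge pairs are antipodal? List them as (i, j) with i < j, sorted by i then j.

α = atan 0.5 = 26.57°;  2α = 53.13°
n_0 = (-0.8009, +0.5988)
n_1 = (-0.9514, -0.3080)
n_2 = (+0.3580, -0.9337)
n_3 = (+0.9163, -0.4004)
n_4 = (-0.2652, +0.9642)
  (0,1): δ = 125.28°  ·
  (0,2): δ = 32.23°  ✓
  (0,3): δ = 13.18°  ✓
  (0,4): δ = 142.16°  ·
  (1,2): δ = 86.96°  ·
  (1,3): δ = 41.54°  ✓
  (1,4): δ = 87.44°  ·
  (2,3): δ = 134.58°  ·
  (2,4): δ = 5.60°  ✓
  (3,4): δ = 51.02°  ✓
antipodal pairs: 5

count = 5; pairs: (0,2), (0,3), (1,3), (2,4), (3,4)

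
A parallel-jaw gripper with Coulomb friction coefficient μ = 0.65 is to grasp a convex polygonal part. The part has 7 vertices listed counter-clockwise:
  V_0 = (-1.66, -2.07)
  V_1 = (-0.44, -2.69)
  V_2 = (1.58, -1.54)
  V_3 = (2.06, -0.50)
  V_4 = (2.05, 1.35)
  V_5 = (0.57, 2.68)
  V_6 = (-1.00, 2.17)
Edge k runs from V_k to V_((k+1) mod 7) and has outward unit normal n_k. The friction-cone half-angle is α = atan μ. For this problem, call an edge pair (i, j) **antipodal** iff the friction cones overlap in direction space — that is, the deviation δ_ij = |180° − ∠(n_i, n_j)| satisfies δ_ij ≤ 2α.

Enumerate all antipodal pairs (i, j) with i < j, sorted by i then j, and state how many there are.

count = 9; pairs: (0,3), (0,4), (0,5), (1,5), (1,6), (2,5), (2,6), (3,6), (4,6)

α = atan 0.65 = 33.02°;  2α = 66.05°
n_0 = (-0.4530, -0.8915)
n_1 = (+0.4947, -0.8690)
n_2 = (+0.9080, -0.4191)
n_3 = (+1.0000, +0.0054)
n_4 = (+0.6684, +0.7438)
n_5 = (-0.3089, +0.9511)
n_6 = (-0.9881, +0.1538)
  (0,1): δ = 123.41°  ·
  (0,2): δ = 87.84°  ·
  (0,3): δ = 62.75°  ✓
  (0,4): δ = 15.00°  ✓
  (0,5): δ = 44.94°  ✓
  (0,6): δ = 108.09°  ·
  (1,2): δ = 144.43°  ·
  (1,3): δ = 119.34°  ·
  (1,4): δ = 71.60°  ·
  (1,5): δ = 11.66°  ✓
  (1,6): δ = 51.50°  ✓
  (2,3): δ = 154.92°  ·
  (2,4): δ = 107.17°  ·
  (2,5): δ = 47.23°  ✓
  (2,6): δ = 15.93°  ✓
  (3,4): δ = 132.25°  ·
  (3,5): δ = 72.31°  ·
  (3,6): δ = 9.16°  ✓
  (4,5): δ = 120.06°  ·
  (4,6): δ = 56.90°  ✓
  (5,6): δ = 116.84°  ·
antipodal pairs: 9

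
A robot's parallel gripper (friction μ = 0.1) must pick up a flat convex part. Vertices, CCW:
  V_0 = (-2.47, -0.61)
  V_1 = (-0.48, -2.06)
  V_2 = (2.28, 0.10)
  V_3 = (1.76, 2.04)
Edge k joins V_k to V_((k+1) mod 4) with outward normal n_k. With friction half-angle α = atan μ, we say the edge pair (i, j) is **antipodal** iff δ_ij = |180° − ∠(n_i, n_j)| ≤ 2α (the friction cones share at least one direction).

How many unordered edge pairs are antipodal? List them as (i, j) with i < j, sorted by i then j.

count = 1; pairs: (1,3)

α = atan 0.1 = 5.71°;  2α = 11.42°
n_0 = (-0.5889, -0.8082)
n_1 = (+0.6163, -0.7875)
n_2 = (+0.9659, +0.2589)
n_3 = (-0.5309, +0.8474)
  (0,1): δ = 105.87°  ·
  (0,2): δ = 38.92°  ·
  (0,3): δ = 68.14°  ·
  (1,2): δ = 113.04°  ·
  (1,3): δ = 5.98°  ✓
  (2,3): δ = 72.94°  ·
antipodal pairs: 1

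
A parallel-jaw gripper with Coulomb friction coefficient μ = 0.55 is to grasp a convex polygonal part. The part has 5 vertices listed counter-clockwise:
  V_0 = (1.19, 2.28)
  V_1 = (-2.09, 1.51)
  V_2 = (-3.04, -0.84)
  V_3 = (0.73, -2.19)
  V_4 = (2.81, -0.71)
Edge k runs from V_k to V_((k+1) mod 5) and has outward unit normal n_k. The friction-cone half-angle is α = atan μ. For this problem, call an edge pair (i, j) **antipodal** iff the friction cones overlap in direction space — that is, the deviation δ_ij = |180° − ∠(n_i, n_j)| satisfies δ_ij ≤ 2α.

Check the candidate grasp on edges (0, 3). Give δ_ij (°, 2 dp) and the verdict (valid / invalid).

α = atan 0.55 = 28.81°;  2α = 57.62°
edge 0: e_0 = (-3.28, -0.77);  n_0 = (-0.2285, +0.9735)
edge 3: e_3 = (+2.08, +1.48);  n_3 = (+0.5798, -0.8148)
∠(n_0, n_3) = 157.78°
δ = |180° − 157.78°| = 22.22°
22.22° ≤ 2α = 57.62°  →  valid

δ = 22.22°, valid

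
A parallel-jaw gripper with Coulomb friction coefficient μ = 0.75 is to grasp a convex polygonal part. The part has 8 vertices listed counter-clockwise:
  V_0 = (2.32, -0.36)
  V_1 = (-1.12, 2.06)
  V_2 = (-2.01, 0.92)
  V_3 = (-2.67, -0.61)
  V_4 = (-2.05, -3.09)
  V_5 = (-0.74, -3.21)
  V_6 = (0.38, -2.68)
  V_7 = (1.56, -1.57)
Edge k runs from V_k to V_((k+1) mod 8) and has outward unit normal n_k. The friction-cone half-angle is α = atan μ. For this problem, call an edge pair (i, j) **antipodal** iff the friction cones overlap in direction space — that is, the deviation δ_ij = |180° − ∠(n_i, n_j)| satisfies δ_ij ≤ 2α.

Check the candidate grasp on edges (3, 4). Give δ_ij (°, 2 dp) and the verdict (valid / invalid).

α = atan 0.75 = 36.87°;  2α = 73.74°
edge 3: e_3 = (+0.62, -2.48);  n_3 = (-0.9701, -0.2425)
edge 4: e_4 = (+1.31, -0.12);  n_4 = (-0.0912, -0.9958)
∠(n_3, n_4) = 70.73°
δ = |180° − 70.73°| = 109.27°
109.27° > 2α = 73.74°  →  invalid

δ = 109.27°, invalid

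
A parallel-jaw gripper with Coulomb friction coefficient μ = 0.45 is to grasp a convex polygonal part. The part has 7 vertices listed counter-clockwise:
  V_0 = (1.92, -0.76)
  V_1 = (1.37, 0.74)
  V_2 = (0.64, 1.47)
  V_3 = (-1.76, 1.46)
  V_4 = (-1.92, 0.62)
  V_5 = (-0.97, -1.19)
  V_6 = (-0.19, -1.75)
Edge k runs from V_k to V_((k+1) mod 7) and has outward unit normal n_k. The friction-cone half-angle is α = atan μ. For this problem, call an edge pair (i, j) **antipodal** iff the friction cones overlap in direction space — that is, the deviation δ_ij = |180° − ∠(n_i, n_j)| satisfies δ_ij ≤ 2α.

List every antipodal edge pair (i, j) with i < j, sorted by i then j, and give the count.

α = atan 0.45 = 24.23°;  2α = 48.46°
n_0 = (+0.9389, +0.3443)
n_1 = (+0.7071, +0.7071)
n_2 = (-0.0042, +1.0000)
n_3 = (-0.9823, +0.1871)
n_4 = (-0.8854, -0.4647)
n_5 = (-0.5832, -0.8123)
n_6 = (+0.4248, -0.9053)
  (0,1): δ = 155.14°  ·
  (0,2): δ = 109.90°  ·
  (0,3): δ = 30.92°  ✓
  (0,4): δ = 7.56°  ✓
  (0,5): δ = 34.19°  ✓
  (0,6): δ = 95.00°  ·
  (1,2): δ = 134.76°  ·
  (1,3): δ = 55.78°  ·
  (1,4): δ = 17.31°  ✓
  (1,5): δ = 9.32°  ✓
  (1,6): δ = 70.14°  ·
  (2,3): δ = 101.02°  ·
  (2,4): δ = 62.55°  ·
  (2,5): δ = 35.92°  ✓
  (2,6): δ = 24.90°  ✓
  (3,4): δ = 141.52°  ·
  (3,5): δ = 114.89°  ·
  (3,6): δ = 54.08°  ·
  (4,5): δ = 153.37°  ·
  (4,6): δ = 92.56°  ·
  (5,6): δ = 119.19°  ·
antipodal pairs: 7

count = 7; pairs: (0,3), (0,4), (0,5), (1,4), (1,5), (2,5), (2,6)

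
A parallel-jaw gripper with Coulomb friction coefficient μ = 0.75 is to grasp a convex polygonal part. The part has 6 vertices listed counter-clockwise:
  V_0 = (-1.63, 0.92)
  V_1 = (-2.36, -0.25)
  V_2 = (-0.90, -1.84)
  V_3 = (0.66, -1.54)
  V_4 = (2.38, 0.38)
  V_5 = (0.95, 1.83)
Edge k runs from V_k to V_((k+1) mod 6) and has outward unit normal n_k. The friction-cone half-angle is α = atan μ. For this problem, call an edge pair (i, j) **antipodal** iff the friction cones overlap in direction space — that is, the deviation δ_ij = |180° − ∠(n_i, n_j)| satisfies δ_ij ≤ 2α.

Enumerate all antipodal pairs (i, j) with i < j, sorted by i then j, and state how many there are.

count = 7; pairs: (0,2), (0,3), (1,4), (1,5), (2,4), (2,5), (3,5)

α = atan 0.75 = 36.87°;  2α = 73.74°
n_0 = (-0.8484, +0.5293)
n_1 = (-0.7366, -0.6764)
n_2 = (+0.1888, -0.9820)
n_3 = (+0.7448, -0.6672)
n_4 = (+0.7120, +0.7022)
n_5 = (-0.3326, +0.9431)
  (0,1): δ = 105.48°  ·
  (0,2): δ = 47.15°  ✓
  (0,3): δ = 9.89°  ✓
  (0,4): δ = 76.56°  ·
  (0,5): δ = 141.39°  ·
  (1,2): δ = 121.67°  ·
  (1,3): δ = 84.41°  ·
  (1,4): δ = 2.04°  ✓
  (1,5): δ = 66.87°  ✓
  (2,3): δ = 142.74°  ·
  (2,4): δ = 56.28°  ✓
  (2,5): δ = 8.54°  ✓
  (3,4): δ = 93.54°  ·
  (3,5): δ = 28.72°  ✓
  (4,5): δ = 115.17°  ·
antipodal pairs: 7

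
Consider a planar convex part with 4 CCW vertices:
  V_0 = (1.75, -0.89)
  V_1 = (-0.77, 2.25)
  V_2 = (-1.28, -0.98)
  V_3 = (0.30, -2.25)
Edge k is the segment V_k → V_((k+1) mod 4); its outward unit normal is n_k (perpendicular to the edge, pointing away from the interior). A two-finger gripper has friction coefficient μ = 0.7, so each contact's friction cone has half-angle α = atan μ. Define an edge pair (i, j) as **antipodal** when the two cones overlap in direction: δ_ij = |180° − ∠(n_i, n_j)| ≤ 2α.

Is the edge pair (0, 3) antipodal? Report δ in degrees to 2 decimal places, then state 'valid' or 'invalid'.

α = atan 0.7 = 34.99°;  2α = 69.98°
edge 0: e_0 = (-2.52, +3.14);  n_0 = (+0.7799, +0.6259)
edge 3: e_3 = (+1.45, +1.36);  n_3 = (+0.6841, -0.7294)
∠(n_0, n_3) = 85.58°
δ = |180° − 85.58°| = 94.42°
94.42° > 2α = 69.98°  →  invalid

δ = 94.42°, invalid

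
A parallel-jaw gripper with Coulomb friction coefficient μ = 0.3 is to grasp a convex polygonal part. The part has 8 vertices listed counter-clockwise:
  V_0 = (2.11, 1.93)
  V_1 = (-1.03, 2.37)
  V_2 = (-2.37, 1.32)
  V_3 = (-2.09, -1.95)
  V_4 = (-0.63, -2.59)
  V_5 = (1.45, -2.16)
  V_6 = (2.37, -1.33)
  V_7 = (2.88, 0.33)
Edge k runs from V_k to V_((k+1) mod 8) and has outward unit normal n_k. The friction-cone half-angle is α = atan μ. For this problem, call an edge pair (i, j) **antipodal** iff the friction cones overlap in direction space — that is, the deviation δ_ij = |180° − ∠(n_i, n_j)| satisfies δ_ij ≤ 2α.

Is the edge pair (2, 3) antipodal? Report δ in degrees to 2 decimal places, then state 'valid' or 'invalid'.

α = atan 0.3 = 16.70°;  2α = 33.40°
edge 2: e_2 = (+0.28, -3.27);  n_2 = (-0.9964, -0.0853)
edge 3: e_3 = (+1.46, -0.64);  n_3 = (-0.4015, -0.9159)
∠(n_2, n_3) = 61.44°
δ = |180° − 61.44°| = 118.56°
118.56° > 2α = 33.40°  →  invalid

δ = 118.56°, invalid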